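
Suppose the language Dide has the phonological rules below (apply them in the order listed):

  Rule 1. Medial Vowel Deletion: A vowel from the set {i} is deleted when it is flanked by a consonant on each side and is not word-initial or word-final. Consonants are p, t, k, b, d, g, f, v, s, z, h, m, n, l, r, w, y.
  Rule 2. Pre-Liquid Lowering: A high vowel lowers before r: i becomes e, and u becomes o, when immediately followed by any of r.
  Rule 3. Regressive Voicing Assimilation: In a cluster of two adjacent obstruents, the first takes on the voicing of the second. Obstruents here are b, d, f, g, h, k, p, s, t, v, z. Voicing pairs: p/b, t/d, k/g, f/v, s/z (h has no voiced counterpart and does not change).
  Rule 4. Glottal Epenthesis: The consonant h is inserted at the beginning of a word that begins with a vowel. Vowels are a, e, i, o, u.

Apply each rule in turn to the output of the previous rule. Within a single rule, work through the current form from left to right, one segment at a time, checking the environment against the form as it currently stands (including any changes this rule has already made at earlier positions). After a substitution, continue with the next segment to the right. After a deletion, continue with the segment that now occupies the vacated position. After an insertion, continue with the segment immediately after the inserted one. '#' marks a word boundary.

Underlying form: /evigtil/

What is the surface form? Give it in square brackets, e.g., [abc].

[hevktl]

Rule 1 Medial Vowel Deletion: [evigtil] → [evgtl]
Rule 2 Pre-Liquid Lowering: no change — [evgtl]
Rule 3 Regressive Voicing Assimilation: [evgtl] → [evktl]
Rule 4 Glottal Epenthesis: [evktl] → [hevktl]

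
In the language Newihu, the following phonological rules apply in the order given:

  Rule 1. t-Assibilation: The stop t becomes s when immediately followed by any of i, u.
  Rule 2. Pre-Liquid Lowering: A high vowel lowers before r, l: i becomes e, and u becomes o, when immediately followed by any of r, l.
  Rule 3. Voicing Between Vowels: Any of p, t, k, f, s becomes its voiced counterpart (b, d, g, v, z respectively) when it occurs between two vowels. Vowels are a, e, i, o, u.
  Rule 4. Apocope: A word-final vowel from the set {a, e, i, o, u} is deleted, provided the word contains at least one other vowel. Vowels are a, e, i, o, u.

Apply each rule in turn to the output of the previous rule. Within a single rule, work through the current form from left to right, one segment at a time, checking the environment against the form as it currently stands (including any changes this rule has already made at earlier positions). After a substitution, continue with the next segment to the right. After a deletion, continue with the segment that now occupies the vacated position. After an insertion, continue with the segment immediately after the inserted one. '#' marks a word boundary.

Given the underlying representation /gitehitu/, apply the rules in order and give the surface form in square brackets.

[gidehiz]

Rule 1 t-Assibilation: [gitehitu] → [gitehisu]
Rule 2 Pre-Liquid Lowering: no change — [gitehisu]
Rule 3 Voicing Between Vowels: [gitehisu] → [gidehizu]
Rule 4 Apocope: [gidehizu] → [gidehiz]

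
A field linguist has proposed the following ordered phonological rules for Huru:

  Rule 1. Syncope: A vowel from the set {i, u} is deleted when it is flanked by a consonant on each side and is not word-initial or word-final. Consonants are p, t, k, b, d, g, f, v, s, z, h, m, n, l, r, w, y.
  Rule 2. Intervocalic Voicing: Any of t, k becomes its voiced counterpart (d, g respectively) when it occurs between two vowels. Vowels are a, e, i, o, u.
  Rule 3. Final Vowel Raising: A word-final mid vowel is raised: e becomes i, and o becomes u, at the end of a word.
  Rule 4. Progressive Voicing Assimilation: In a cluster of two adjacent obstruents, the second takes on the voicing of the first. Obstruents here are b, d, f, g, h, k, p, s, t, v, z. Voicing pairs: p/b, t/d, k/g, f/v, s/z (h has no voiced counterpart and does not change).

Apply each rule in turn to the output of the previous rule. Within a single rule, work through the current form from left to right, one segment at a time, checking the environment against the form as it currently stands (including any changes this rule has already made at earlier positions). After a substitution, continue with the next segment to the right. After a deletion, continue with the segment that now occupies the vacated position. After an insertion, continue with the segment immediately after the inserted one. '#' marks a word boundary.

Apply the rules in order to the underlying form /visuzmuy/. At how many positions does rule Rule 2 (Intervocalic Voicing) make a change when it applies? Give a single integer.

0

Rule 1 Syncope: [visuzmuy] → [vszmy]
Rule 2 Intervocalic Voicing: no change — [vszmy]
Rule 3 Final Vowel Raising: no change — [vszmy]
Rule 4 Progressive Voicing Assimilation: [vszmy] → [vzzmy]
Rule Rule 2 changed 0 position(s).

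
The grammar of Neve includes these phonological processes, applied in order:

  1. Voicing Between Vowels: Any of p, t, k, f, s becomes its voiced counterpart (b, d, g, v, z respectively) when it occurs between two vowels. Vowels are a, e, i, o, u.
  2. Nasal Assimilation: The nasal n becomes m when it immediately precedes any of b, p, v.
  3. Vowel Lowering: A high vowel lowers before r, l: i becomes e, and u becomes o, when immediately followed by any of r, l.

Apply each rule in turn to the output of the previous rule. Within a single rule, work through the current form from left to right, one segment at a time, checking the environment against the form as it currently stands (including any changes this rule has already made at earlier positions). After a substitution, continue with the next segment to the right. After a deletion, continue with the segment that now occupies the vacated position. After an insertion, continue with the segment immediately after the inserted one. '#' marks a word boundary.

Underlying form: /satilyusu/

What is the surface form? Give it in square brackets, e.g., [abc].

[sadelyuzu]

1 Voicing Between Vowels: [satilyusu] → [sadilyuzu]
2 Nasal Assimilation: no change — [sadilyuzu]
3 Vowel Lowering: [sadilyuzu] → [sadelyuzu]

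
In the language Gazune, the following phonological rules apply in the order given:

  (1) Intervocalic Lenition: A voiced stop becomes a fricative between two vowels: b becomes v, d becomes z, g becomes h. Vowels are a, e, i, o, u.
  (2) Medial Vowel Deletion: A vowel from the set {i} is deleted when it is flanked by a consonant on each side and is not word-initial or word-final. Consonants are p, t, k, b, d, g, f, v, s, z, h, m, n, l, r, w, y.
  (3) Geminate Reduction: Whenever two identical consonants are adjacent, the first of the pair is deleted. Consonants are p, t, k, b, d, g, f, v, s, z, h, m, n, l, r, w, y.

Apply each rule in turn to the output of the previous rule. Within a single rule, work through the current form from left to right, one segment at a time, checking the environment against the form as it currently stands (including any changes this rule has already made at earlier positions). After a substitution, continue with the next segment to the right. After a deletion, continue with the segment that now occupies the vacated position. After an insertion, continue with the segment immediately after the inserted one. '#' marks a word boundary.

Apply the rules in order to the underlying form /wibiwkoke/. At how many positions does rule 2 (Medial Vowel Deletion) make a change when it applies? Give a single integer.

2

(1) Intervocalic Lenition: [wibiwkoke] → [wiviwkoke]
(2) Medial Vowel Deletion: [wiviwkoke] → [wvwkoke]
(3) Geminate Reduction: no change — [wvwkoke]
Rule 2 changed 2 position(s).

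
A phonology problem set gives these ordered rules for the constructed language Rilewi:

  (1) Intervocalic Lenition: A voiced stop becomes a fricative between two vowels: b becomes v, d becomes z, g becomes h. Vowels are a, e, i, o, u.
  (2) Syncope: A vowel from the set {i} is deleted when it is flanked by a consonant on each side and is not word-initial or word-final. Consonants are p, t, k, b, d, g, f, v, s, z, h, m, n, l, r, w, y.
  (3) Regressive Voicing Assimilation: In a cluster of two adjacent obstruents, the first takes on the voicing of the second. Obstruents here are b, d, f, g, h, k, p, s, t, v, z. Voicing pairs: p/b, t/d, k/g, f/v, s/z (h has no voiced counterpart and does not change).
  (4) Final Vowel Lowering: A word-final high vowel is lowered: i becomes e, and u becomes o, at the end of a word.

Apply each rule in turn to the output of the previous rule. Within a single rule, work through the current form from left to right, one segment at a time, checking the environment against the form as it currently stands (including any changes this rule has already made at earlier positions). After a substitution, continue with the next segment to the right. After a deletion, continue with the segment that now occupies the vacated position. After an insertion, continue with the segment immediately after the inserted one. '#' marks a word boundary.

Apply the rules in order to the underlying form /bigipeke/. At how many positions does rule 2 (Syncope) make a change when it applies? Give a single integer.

(1) Intervocalic Lenition: [bigipeke] → [bihipeke]
(2) Syncope: [bihipeke] → [bhpeke]
(3) Regressive Voicing Assimilation: [bhpeke] → [phpeke]
(4) Final Vowel Lowering: no change — [phpeke]
Rule 2 changed 2 position(s).

2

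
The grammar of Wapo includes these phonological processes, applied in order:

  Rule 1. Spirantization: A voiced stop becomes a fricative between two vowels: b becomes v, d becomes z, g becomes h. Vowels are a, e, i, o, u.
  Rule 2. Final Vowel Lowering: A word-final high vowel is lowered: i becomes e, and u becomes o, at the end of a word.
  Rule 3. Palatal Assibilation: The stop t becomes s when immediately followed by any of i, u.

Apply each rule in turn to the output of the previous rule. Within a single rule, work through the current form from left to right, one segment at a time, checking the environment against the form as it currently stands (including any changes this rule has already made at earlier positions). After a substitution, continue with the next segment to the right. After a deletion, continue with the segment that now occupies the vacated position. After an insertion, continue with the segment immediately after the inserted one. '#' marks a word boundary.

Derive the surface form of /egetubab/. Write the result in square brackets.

Rule 1 Spirantization: [egetubab] → [ehetuvab]
Rule 2 Final Vowel Lowering: no change — [ehetuvab]
Rule 3 Palatal Assibilation: [ehetuvab] → [ehesuvab]

[ehesuvab]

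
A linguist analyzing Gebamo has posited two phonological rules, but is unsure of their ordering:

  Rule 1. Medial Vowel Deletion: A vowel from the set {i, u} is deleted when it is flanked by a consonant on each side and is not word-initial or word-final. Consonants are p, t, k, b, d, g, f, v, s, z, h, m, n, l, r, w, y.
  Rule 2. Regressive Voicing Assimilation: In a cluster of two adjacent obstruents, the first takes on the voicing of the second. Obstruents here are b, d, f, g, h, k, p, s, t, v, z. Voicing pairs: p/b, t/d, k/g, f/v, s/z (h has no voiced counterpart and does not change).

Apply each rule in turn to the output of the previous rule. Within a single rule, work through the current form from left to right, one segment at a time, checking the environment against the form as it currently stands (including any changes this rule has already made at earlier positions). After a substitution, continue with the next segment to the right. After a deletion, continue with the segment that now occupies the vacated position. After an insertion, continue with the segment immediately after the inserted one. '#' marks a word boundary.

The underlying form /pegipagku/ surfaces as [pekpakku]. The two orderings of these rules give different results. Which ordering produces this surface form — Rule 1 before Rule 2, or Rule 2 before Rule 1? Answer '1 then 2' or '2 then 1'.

1 then 2

Order 1 then 2:
  1 Medial Vowel Deletion: [pegipagku] → [pegpagku]
  2 Regressive Voicing Assimilation: [pegpagku] → [pekpakku]
  result: [pekpakku]
Order 2 then 1:
  2 Regressive Voicing Assimilation: [pegipagku] → [pegipakku]
  1 Medial Vowel Deletion: [pegipakku] → [pegpakku]
  result: [pegpakku]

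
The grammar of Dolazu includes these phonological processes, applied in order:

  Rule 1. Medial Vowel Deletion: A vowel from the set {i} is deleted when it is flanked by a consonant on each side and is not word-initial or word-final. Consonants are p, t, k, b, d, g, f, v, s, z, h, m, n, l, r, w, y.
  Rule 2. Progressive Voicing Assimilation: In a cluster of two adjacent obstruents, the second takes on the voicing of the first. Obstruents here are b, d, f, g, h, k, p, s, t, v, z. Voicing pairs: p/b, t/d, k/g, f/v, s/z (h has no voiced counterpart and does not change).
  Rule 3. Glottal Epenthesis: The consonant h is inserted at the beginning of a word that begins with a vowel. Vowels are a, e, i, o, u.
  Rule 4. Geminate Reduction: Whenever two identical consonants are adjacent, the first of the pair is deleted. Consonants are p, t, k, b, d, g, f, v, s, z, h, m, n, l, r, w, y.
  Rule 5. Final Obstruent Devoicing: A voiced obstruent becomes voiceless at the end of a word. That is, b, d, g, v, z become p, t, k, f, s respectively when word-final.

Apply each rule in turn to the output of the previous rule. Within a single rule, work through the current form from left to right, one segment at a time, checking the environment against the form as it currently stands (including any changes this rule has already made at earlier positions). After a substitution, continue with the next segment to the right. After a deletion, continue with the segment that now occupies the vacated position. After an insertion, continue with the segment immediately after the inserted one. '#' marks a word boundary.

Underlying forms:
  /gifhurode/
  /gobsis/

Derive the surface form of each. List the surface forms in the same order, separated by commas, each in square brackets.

[gvhurode], [gobs]

/gifhurode/:
  Rule 1 Medial Vowel Deletion: [gifhurode] → [gfhurode]
  Rule 2 Progressive Voicing Assimilation: [gfhurode] → [gvhurode]
  Rule 3 Glottal Epenthesis: no change — [gvhurode]
  Rule 4 Geminate Reduction: no change — [gvhurode]
  Rule 5 Final Obstruent Devoicing: no change — [gvhurode]
/gobsis/:
  Rule 1 Medial Vowel Deletion: [gobsis] → [gobss]
  Rule 2 Progressive Voicing Assimilation: [gobss] → [gobzz]
  Rule 3 Glottal Epenthesis: no change — [gobzz]
  Rule 4 Geminate Reduction: [gobzz] → [gobz]
  Rule 5 Final Obstruent Devoicing: [gobz] → [gobs]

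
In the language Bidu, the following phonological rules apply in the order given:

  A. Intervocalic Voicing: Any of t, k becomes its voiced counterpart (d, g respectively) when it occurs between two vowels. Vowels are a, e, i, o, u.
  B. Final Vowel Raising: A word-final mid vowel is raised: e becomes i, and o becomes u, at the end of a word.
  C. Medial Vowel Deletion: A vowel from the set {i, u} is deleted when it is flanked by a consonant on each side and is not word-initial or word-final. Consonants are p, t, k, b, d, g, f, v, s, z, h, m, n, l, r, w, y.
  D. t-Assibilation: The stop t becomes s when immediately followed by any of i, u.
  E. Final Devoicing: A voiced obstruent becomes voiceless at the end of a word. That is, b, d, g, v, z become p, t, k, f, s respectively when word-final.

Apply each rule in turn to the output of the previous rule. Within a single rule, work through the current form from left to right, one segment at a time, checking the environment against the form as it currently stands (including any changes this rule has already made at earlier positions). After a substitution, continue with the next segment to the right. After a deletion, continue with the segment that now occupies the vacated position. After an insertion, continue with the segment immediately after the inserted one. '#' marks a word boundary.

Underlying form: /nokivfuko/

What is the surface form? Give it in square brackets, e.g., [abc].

[nogvfgu]

A Intervocalic Voicing: [nokivfuko] → [nogivfugo]
B Final Vowel Raising: [nogivfugo] → [nogivfugu]
C Medial Vowel Deletion: [nogivfugu] → [nogvfgu]
D t-Assibilation: no change — [nogvfgu]
E Final Devoicing: no change — [nogvfgu]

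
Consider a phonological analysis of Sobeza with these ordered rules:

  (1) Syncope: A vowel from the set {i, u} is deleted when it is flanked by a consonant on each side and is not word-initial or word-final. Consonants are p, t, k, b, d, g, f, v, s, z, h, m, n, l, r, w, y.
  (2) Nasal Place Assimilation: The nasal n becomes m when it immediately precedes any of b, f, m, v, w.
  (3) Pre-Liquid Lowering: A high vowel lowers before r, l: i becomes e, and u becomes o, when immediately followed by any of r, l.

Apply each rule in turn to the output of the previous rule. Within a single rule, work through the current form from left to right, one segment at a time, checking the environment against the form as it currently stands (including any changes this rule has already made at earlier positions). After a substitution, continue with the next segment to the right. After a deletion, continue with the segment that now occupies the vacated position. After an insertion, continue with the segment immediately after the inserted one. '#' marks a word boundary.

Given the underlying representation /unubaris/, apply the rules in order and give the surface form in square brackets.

[umbars]

(1) Syncope: [unubaris] → [unbars]
(2) Nasal Place Assimilation: [unbars] → [umbars]
(3) Pre-Liquid Lowering: no change — [umbars]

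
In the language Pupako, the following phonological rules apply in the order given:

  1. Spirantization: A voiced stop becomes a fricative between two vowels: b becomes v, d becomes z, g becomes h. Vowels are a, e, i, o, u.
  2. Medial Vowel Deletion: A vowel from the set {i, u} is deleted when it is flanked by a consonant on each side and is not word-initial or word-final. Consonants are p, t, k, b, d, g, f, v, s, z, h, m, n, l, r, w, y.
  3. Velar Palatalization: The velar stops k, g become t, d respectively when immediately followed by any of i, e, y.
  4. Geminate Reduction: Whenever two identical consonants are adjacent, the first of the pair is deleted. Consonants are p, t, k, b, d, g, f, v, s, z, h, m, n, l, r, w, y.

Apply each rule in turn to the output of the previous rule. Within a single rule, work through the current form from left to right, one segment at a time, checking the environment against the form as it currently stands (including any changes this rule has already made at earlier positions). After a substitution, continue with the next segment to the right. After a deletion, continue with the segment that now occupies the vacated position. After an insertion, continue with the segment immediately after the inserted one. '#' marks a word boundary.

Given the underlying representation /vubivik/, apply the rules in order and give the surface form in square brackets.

1 Spirantization: [vubivik] → [vuvivik]
2 Medial Vowel Deletion: [vuvivik] → [vvvk]
3 Velar Palatalization: no change — [vvvk]
4 Geminate Reduction: [vvvk] → [vk]

[vk]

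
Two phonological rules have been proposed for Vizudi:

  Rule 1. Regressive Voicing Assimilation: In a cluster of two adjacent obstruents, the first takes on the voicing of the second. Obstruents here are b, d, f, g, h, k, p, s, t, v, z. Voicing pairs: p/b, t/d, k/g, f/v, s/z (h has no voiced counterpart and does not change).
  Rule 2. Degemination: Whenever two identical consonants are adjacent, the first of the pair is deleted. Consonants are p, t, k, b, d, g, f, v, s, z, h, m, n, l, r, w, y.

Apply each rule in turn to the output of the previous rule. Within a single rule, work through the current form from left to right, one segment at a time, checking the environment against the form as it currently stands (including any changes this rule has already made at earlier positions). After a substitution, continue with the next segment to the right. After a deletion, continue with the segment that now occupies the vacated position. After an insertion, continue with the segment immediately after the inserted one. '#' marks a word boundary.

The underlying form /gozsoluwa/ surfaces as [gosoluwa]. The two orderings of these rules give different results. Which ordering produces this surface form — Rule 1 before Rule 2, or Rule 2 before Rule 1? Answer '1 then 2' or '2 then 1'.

Order 1 then 2:
  1 Regressive Voicing Assimilation: [gozsoluwa] → [gossoluwa]
  2 Degemination: [gossoluwa] → [gosoluwa]
  result: [gosoluwa]
Order 2 then 1:
  2 Degemination: no change — [gozsoluwa]
  1 Regressive Voicing Assimilation: [gozsoluwa] → [gossoluwa]
  result: [gossoluwa]

1 then 2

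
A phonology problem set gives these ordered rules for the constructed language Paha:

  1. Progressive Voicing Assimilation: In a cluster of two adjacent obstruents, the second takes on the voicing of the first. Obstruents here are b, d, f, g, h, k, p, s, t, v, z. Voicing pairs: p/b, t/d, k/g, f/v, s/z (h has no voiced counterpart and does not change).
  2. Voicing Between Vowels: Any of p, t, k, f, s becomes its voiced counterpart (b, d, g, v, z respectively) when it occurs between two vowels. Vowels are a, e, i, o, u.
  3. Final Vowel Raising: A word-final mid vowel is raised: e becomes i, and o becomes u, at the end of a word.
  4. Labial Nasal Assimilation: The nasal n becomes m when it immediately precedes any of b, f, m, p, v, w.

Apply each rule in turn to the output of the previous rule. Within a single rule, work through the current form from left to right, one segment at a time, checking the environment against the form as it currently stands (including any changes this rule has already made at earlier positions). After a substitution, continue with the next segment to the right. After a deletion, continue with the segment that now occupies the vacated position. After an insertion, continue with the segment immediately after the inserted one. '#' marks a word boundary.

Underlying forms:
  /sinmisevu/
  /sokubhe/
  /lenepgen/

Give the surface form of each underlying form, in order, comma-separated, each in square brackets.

/sinmisevu/:
  1 Progressive Voicing Assimilation: no change — [sinmisevu]
  2 Voicing Between Vowels: [sinmisevu] → [sinmizevu]
  3 Final Vowel Raising: no change — [sinmizevu]
  4 Labial Nasal Assimilation: [sinmizevu] → [simmizevu]
/sokubhe/:
  1 Progressive Voicing Assimilation: no change — [sokubhe]
  2 Voicing Between Vowels: [sokubhe] → [sogubhe]
  3 Final Vowel Raising: [sogubhe] → [sogubhi]
  4 Labial Nasal Assimilation: no change — [sogubhi]
/lenepgen/:
  1 Progressive Voicing Assimilation: [lenepgen] → [lenepken]
  2 Voicing Between Vowels: no change — [lenepken]
  3 Final Vowel Raising: no change — [lenepken]
  4 Labial Nasal Assimilation: no change — [lenepken]

[simmizevu], [sogubhi], [lenepken]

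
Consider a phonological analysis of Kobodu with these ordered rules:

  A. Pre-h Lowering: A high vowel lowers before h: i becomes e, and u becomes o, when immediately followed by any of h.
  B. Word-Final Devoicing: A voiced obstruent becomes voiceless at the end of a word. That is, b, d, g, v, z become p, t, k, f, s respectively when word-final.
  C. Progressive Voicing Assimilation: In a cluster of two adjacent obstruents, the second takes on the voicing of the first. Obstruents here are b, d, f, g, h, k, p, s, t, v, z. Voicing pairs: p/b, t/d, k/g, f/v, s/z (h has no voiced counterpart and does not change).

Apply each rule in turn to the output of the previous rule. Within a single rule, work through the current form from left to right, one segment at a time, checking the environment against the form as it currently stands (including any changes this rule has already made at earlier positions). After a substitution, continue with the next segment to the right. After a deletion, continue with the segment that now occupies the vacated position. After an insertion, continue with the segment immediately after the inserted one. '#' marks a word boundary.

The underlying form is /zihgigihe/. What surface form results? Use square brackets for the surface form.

A Pre-h Lowering: [zihgigihe] → [zehgigehe]
B Word-Final Devoicing: no change — [zehgigehe]
C Progressive Voicing Assimilation: [zehgigehe] → [zehkigehe]

[zehkigehe]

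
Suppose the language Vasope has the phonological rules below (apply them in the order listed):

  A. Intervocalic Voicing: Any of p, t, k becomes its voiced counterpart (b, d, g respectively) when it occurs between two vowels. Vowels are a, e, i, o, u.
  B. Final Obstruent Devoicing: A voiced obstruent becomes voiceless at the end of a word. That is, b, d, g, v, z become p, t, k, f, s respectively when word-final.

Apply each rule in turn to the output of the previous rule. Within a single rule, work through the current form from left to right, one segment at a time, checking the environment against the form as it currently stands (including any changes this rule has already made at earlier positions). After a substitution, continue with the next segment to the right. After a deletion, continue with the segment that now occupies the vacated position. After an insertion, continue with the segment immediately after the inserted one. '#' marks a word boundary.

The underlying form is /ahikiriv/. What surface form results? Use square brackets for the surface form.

[ahigirif]

A Intervocalic Voicing: [ahikiriv] → [ahigiriv]
B Final Obstruent Devoicing: [ahigiriv] → [ahigirif]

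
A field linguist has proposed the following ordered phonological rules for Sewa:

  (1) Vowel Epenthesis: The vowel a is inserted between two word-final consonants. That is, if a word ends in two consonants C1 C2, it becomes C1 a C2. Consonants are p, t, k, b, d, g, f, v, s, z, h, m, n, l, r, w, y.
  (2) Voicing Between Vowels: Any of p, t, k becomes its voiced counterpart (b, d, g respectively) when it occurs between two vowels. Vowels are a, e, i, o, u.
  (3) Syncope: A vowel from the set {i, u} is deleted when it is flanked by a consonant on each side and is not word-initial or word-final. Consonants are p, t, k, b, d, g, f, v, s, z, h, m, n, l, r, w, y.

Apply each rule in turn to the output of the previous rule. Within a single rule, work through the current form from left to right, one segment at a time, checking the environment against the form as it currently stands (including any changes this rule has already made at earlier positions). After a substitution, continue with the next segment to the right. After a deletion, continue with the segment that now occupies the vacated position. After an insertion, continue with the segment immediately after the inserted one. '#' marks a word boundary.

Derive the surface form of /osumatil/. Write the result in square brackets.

(1) Vowel Epenthesis: no change — [osumatil]
(2) Voicing Between Vowels: [osumatil] → [osumadil]
(3) Syncope: [osumadil] → [osmadl]

[osmadl]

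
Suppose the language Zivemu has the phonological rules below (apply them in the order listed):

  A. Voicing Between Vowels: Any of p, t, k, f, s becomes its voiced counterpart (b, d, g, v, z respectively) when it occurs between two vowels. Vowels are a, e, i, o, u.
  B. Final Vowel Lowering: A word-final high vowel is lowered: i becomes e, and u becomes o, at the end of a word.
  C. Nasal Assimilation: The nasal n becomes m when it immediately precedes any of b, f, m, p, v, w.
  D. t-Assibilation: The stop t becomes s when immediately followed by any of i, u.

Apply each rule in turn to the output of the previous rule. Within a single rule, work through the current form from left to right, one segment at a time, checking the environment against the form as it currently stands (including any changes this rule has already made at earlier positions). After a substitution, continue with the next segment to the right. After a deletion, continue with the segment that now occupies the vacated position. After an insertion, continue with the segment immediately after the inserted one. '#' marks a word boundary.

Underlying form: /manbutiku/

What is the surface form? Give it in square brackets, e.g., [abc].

A Voicing Between Vowels: [manbutiku] → [manbudigu]
B Final Vowel Lowering: [manbudigu] → [manbudigo]
C Nasal Assimilation: [manbudigo] → [mambudigo]
D t-Assibilation: no change — [mambudigo]

[mambudigo]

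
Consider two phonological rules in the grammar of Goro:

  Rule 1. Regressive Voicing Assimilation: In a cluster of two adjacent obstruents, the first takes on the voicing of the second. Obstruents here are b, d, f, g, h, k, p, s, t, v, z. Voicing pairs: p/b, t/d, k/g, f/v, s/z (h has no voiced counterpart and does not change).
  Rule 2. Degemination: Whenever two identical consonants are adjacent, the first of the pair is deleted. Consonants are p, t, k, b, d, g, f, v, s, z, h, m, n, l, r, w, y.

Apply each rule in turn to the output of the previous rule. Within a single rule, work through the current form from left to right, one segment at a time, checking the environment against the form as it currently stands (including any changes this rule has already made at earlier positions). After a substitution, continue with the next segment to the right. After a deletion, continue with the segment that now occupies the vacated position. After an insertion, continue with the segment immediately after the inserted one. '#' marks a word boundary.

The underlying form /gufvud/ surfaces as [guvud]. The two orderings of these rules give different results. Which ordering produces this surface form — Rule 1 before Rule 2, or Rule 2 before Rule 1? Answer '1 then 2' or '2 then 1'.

1 then 2

Order 1 then 2:
  1 Regressive Voicing Assimilation: [gufvud] → [guvvud]
  2 Degemination: [guvvud] → [guvud]
  result: [guvud]
Order 2 then 1:
  2 Degemination: no change — [gufvud]
  1 Regressive Voicing Assimilation: [gufvud] → [guvvud]
  result: [guvvud]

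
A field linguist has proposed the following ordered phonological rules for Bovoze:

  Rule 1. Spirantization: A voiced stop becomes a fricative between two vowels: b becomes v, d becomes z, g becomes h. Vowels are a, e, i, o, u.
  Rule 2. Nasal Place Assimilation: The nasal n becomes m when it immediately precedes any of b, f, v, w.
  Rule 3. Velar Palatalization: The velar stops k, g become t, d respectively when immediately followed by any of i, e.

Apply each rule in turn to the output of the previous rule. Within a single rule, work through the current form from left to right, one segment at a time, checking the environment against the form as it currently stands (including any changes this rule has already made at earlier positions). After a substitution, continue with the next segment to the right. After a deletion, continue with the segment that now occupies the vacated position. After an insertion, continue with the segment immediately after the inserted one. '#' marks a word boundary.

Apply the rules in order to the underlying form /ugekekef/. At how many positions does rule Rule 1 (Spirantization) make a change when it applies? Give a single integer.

Rule 1 Spirantization: [ugekekef] → [uhekekef]
Rule 2 Nasal Place Assimilation: no change — [uhekekef]
Rule 3 Velar Palatalization: [uhekekef] → [uhetetef]
Rule Rule 1 changed 1 position(s).

1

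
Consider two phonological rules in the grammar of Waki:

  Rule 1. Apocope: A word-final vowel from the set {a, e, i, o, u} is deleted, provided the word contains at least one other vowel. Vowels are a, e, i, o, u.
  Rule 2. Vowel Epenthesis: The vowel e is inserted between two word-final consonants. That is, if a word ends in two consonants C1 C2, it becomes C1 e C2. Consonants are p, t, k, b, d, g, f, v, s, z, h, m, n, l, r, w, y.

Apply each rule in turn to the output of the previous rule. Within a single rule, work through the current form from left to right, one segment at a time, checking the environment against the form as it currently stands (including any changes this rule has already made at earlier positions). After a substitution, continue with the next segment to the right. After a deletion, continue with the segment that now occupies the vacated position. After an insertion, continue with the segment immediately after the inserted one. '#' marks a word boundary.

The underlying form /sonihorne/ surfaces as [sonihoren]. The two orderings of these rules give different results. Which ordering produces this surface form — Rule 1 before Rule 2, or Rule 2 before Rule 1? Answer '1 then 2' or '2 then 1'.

Order 1 then 2:
  1 Apocope: [sonihorne] → [sonihorn]
  2 Vowel Epenthesis: [sonihorn] → [sonihoren]
  result: [sonihoren]
Order 2 then 1:
  2 Vowel Epenthesis: no change — [sonihorne]
  1 Apocope: [sonihorne] → [sonihorn]
  result: [sonihorn]

1 then 2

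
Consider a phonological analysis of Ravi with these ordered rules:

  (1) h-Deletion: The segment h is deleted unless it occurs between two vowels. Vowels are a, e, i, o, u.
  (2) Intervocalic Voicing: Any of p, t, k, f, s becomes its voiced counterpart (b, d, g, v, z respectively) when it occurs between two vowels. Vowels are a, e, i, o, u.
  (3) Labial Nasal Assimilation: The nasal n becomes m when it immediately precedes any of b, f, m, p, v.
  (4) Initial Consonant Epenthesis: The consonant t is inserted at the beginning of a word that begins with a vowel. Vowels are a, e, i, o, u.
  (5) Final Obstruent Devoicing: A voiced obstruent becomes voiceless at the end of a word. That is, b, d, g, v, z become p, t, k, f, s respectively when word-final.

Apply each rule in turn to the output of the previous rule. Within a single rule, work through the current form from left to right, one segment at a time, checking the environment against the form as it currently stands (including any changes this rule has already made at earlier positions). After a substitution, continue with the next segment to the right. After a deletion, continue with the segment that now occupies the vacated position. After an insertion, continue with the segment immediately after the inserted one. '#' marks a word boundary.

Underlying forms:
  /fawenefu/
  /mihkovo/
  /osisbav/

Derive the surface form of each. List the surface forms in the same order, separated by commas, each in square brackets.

/fawenefu/:
  (1) h-Deletion: no change — [fawenefu]
  (2) Intervocalic Voicing: [fawenefu] → [fawenevu]
  (3) Labial Nasal Assimilation: no change — [fawenevu]
  (4) Initial Consonant Epenthesis: no change — [fawenevu]
  (5) Final Obstruent Devoicing: no change — [fawenevu]
/mihkovo/:
  (1) h-Deletion: [mihkovo] → [mikovo]
  (2) Intervocalic Voicing: [mikovo] → [migovo]
  (3) Labial Nasal Assimilation: no change — [migovo]
  (4) Initial Consonant Epenthesis: no change — [migovo]
  (5) Final Obstruent Devoicing: no change — [migovo]
/osisbav/:
  (1) h-Deletion: no change — [osisbav]
  (2) Intervocalic Voicing: [osisbav] → [ozisbav]
  (3) Labial Nasal Assimilation: no change — [ozisbav]
  (4) Initial Consonant Epenthesis: [ozisbav] → [tozisbav]
  (5) Final Obstruent Devoicing: [tozisbav] → [tozisbaf]

[fawenevu], [migovo], [tozisbaf]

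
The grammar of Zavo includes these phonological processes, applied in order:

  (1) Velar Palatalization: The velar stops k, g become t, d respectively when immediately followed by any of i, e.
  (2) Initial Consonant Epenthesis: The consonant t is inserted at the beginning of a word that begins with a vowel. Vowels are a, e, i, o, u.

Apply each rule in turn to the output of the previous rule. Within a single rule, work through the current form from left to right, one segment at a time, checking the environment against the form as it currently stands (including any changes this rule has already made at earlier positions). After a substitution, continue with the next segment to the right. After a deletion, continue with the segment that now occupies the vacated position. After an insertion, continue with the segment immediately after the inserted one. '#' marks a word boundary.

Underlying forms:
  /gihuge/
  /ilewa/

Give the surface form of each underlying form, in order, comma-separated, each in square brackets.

/gihuge/:
  (1) Velar Palatalization: [gihuge] → [dihude]
  (2) Initial Consonant Epenthesis: no change — [dihude]
/ilewa/:
  (1) Velar Palatalization: no change — [ilewa]
  (2) Initial Consonant Epenthesis: [ilewa] → [tilewa]

[dihude], [tilewa]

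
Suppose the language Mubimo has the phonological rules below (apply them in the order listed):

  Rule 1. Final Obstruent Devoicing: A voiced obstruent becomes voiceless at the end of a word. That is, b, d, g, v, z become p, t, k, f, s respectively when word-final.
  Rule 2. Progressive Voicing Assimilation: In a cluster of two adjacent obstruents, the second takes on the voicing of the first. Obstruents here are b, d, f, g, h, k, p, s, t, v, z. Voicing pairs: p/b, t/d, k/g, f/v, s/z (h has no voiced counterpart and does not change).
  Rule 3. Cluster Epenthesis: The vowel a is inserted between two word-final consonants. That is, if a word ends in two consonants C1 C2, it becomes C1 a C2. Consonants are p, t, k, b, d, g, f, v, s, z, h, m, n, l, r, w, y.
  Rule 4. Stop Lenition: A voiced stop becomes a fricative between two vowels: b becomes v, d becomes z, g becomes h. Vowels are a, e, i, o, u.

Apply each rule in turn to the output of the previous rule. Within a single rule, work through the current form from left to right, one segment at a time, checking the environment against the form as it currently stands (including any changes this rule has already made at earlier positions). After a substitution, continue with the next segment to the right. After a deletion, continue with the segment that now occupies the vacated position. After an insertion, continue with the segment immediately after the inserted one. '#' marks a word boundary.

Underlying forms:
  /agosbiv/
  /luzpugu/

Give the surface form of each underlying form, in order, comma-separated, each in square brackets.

/agosbiv/:
  Rule 1 Final Obstruent Devoicing: [agosbiv] → [agosbif]
  Rule 2 Progressive Voicing Assimilation: [agosbif] → [agospif]
  Rule 3 Cluster Epenthesis: no change — [agospif]
  Rule 4 Stop Lenition: [agospif] → [ahospif]
/luzpugu/:
  Rule 1 Final Obstruent Devoicing: no change — [luzpugu]
  Rule 2 Progressive Voicing Assimilation: [luzpugu] → [luzbugu]
  Rule 3 Cluster Epenthesis: no change — [luzbugu]
  Rule 4 Stop Lenition: [luzbugu] → [luzbuhu]

[ahospif], [luzbuhu]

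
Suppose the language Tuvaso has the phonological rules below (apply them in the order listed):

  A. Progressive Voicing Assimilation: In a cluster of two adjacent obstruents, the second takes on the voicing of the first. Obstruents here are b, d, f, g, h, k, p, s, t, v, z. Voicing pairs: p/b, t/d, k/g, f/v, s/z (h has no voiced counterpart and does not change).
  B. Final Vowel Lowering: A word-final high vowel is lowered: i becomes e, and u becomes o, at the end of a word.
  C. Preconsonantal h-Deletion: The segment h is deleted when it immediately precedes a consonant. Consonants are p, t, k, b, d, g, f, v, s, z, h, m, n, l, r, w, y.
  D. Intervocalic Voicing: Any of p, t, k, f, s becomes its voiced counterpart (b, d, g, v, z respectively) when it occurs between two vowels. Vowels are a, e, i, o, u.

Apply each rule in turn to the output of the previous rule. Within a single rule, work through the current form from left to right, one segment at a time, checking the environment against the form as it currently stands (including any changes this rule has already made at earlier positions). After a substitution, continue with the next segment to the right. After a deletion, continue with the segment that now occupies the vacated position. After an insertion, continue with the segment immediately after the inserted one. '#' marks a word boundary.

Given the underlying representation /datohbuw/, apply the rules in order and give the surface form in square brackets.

A Progressive Voicing Assimilation: [datohbuw] → [datohpuw]
B Final Vowel Lowering: no change — [datohpuw]
C Preconsonantal h-Deletion: [datohpuw] → [datopuw]
D Intervocalic Voicing: [datopuw] → [dadobuw]

[dadobuw]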